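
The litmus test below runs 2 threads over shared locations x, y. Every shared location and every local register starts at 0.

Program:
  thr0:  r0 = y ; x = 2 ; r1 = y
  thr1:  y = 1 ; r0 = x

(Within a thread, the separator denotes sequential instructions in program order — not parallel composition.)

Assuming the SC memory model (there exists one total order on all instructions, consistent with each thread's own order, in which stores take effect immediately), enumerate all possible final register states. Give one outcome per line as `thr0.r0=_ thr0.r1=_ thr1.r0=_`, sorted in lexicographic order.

outcome vector order: (thr0.r0,thr0.r1,thr1.r0)
|SC outcomes| = 5

thr0.r0=0 thr0.r1=0 thr1.r0=2
thr0.r0=0 thr0.r1=1 thr1.r0=0
thr0.r0=0 thr0.r1=1 thr1.r0=2
thr0.r0=1 thr0.r1=1 thr1.r0=0
thr0.r0=1 thr0.r1=1 thr1.r0=2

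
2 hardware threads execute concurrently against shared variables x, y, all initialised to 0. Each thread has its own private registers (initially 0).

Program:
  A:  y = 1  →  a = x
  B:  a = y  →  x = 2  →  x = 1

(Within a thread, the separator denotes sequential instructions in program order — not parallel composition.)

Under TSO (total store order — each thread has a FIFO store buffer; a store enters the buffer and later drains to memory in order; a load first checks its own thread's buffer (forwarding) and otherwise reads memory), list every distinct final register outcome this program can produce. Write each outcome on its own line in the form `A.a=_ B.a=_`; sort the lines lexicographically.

outcome vector order: (A.a,B.a)
|TSO outcomes| = 6

A.a=0 B.a=0
A.a=0 B.a=1
A.a=1 B.a=0
A.a=1 B.a=1
A.a=2 B.a=0
A.a=2 B.a=1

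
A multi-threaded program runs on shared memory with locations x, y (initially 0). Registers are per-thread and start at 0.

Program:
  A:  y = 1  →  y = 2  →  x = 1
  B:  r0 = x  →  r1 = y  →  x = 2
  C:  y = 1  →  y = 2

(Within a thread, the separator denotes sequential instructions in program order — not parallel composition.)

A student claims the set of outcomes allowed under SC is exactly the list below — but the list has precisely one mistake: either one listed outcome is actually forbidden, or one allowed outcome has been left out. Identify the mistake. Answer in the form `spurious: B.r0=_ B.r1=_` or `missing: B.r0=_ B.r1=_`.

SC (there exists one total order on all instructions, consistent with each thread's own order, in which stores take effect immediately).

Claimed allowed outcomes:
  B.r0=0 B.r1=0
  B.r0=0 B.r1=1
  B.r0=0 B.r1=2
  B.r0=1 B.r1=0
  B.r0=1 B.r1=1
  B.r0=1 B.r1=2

spurious: B.r0=1 B.r1=0

outcome vector order: (B.r0,B.r1)
[SC] allowed = {(0,0) (0,1) (0,2) (1,1) (1,2)}
claimed∖SC = {(1,0)}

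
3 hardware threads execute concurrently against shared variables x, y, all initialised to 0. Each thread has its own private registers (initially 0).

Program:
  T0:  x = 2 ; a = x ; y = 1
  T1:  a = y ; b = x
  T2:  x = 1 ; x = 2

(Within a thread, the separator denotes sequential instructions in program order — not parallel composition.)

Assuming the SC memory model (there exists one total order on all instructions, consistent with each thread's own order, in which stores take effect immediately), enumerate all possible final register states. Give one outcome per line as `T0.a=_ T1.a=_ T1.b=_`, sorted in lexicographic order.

outcome vector order: (T0.a,T1.a,T1.b)
|SC outcomes| = 10

T0.a=1 T1.a=0 T1.b=0
T0.a=1 T1.a=0 T1.b=1
T0.a=1 T1.a=0 T1.b=2
T0.a=1 T1.a=1 T1.b=1
T0.a=1 T1.a=1 T1.b=2
T0.a=2 T1.a=0 T1.b=0
T0.a=2 T1.a=0 T1.b=1
T0.a=2 T1.a=0 T1.b=2
T0.a=2 T1.a=1 T1.b=1
T0.a=2 T1.a=1 T1.b=2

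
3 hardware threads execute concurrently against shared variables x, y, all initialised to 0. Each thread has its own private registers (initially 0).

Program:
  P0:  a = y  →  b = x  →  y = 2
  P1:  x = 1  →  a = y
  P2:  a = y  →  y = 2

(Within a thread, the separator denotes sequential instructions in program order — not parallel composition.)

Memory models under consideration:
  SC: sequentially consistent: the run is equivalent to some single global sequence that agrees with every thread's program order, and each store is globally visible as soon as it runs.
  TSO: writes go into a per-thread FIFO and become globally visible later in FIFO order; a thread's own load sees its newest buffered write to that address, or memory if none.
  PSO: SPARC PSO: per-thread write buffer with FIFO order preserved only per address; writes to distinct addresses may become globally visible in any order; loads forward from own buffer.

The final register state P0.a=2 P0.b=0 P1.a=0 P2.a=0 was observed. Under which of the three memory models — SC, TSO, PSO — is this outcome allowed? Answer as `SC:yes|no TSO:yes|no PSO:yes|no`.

outcome vector order: (P0.a,P0.b,P1.a,P2.a)
SC: 11 outcomes — {0000; 0002; 0020; 0022; 0100; 0102; 0120; 0122; 2020; 2100; 2120}
TSO: 12 outcomes — {0000; 0002; 0020; 0022; 0100; 0102; 0120; 0122; 2000; 2020; 2100; 2120}
PSO: 12 outcomes — {0000; 0002; 0020; 0022; 0100; 0102; 0120; 0122; 2000; 2020; 2100; 2120}
target 2000 ∈ {TSO,PSO}

SC:no TSO:yes PSO:yes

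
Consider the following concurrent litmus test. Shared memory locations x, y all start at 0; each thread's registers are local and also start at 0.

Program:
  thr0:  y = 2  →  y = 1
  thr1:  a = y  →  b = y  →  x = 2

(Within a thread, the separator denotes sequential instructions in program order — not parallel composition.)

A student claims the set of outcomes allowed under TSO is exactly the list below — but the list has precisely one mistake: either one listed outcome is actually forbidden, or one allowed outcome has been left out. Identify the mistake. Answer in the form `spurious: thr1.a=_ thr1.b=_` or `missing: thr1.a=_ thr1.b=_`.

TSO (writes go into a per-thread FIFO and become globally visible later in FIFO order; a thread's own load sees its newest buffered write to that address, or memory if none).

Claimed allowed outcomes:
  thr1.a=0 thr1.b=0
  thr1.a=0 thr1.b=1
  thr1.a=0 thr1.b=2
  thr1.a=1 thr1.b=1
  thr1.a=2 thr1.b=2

missing: thr1.a=2 thr1.b=1

outcome vector order: (thr1.a,thr1.b)
TSO (6): (0,0) (0,1) (0,2) (1,1) (2,1) (2,2)
TSO∖claimed = {(2,1)}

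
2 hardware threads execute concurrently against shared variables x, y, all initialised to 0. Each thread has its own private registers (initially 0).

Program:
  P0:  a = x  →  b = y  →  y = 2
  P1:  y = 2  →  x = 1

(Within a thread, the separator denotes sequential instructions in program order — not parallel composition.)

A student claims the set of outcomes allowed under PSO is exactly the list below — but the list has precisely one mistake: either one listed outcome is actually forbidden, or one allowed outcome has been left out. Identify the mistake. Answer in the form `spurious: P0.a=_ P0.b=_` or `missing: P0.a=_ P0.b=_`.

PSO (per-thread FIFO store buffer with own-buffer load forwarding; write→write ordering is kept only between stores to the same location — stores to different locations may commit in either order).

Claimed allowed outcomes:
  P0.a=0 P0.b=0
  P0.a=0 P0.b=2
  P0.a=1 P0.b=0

missing: P0.a=1 P0.b=2

outcome vector order: (P0.a,P0.b)
PSO (4): <0 0>, <0 2>, <1 0>, <1 2>
PSO∖claimed = {<1 2>}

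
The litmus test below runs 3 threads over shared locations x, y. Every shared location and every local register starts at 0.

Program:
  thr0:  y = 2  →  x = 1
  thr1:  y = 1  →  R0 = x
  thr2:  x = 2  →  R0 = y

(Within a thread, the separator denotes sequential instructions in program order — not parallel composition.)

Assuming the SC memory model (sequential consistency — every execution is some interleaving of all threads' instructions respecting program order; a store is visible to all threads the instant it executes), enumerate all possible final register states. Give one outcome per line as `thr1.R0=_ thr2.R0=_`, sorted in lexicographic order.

thr1.R0=0 thr2.R0=1
thr1.R0=0 thr2.R0=2
thr1.R0=1 thr2.R0=0
thr1.R0=1 thr2.R0=1
thr1.R0=1 thr2.R0=2
thr1.R0=2 thr2.R0=0
thr1.R0=2 thr2.R0=1
thr1.R0=2 thr2.R0=2

outcome vector order: (thr1.R0,thr2.R0)
|SC outcomes| = 8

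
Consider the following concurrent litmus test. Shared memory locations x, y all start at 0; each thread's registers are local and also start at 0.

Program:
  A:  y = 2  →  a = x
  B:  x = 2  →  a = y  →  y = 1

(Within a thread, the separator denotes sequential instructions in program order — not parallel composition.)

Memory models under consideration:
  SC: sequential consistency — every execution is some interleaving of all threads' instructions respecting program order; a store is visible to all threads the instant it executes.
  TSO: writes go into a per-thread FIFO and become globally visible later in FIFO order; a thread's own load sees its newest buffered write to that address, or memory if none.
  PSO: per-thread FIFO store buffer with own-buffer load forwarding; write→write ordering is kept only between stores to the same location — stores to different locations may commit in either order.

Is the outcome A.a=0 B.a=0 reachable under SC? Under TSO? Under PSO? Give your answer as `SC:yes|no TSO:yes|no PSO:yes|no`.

outcome vector order: (A.a,B.a)
SC (3): <0 2>, <2 0>, <2 2>
TSO (4): <0 0>, <0 2>, <2 0>, <2 2>
PSO (4): <0 0>, <0 2>, <2 0>, <2 2>
target <0 0> ∈ {TSO,PSO}

SC:no TSO:yes PSO:yes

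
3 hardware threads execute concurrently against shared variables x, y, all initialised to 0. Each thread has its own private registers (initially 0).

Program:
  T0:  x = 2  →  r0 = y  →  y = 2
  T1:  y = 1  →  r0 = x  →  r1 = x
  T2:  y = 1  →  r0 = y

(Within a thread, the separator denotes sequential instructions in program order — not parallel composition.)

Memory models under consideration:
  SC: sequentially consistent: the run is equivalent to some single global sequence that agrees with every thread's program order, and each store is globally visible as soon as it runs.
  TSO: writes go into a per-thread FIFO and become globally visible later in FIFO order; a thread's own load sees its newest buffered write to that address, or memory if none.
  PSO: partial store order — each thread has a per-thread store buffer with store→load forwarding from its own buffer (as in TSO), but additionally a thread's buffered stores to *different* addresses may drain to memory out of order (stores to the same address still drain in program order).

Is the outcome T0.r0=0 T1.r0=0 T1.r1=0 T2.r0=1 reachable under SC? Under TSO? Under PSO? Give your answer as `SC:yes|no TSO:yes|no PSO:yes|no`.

outcome vector order: (T0.r0,T1.r0,T1.r1,T2.r0)
SC: 8 outcomes — {0/2/2/1; 0/2/2/2; 1/0/0/1; 1/0/0/2; 1/0/2/1; 1/0/2/2; 1/2/2/1; 1/2/2/2}
TSO: 12 outcomes — {0/0/0/1; 0/0/0/2; 0/0/2/1; 0/0/2/2; 0/2/2/1; 0/2/2/2; 1/0/0/1; 1/0/0/2; 1/0/2/1; 1/0/2/2; 1/2/2/1; 1/2/2/2}
PSO: 12 outcomes — {0/0/0/1; 0/0/0/2; 0/0/2/1; 0/0/2/2; 0/2/2/1; 0/2/2/2; 1/0/0/1; 1/0/0/2; 1/0/2/1; 1/0/2/2; 1/2/2/1; 1/2/2/2}
target 0/0/0/1 ∈ {TSO,PSO}

SC:no TSO:yes PSO:yes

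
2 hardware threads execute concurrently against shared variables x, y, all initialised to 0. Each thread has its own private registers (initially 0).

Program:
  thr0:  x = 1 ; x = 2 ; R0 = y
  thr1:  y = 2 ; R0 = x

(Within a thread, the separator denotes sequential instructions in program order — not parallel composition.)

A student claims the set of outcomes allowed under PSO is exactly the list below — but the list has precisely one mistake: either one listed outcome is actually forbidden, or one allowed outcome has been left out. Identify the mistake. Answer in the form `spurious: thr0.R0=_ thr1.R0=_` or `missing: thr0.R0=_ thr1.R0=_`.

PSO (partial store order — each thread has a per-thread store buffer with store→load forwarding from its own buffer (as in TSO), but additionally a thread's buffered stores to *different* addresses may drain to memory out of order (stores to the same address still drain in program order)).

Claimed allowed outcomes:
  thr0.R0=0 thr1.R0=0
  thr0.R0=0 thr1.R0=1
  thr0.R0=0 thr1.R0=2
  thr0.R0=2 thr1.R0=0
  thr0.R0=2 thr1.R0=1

missing: thr0.R0=2 thr1.R0=2

outcome vector order: (thr0.R0,thr1.R0)
under PSO → 00, 01, 02, 20, 21, 22
PSO∖claimed = {22}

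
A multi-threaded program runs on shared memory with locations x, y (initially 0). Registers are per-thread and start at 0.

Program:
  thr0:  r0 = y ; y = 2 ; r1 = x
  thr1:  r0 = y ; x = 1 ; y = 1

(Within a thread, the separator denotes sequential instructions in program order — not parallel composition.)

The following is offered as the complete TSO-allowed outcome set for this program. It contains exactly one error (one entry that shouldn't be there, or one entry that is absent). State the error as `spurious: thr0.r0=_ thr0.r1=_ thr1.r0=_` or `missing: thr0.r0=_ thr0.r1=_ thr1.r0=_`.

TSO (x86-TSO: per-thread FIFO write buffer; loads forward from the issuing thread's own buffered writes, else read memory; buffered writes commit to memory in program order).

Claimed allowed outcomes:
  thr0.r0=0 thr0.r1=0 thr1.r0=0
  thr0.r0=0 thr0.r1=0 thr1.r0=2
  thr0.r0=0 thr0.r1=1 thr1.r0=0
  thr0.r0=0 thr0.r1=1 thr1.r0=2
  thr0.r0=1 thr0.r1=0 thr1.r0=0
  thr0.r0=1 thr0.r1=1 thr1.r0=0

outcome vector order: (thr0.r0,thr0.r1,thr1.r0)
under TSO → <0 0 0>, <0 0 2>, <0 1 0>, <0 1 2>, <1 1 0>
claimed∖TSO = {<1 0 0>}

spurious: thr0.r0=1 thr0.r1=0 thr1.r0=0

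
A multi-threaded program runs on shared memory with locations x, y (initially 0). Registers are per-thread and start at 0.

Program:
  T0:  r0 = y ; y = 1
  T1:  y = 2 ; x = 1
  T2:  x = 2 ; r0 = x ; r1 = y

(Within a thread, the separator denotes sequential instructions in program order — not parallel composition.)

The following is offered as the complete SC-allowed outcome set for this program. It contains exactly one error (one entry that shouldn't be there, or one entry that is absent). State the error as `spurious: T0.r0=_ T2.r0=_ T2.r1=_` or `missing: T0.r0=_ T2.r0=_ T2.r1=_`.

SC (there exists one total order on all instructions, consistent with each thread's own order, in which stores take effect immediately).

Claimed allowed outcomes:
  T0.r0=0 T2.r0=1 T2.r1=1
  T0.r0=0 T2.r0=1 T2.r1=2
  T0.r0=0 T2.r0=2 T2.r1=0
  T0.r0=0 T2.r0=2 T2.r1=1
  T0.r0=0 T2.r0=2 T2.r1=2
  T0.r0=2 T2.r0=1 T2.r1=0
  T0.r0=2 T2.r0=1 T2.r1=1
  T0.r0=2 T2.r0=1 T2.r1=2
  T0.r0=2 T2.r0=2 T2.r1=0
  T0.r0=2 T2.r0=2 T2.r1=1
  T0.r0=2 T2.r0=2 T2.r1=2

spurious: T0.r0=2 T2.r0=1 T2.r1=0

outcome vector order: (T0.r0,T2.r0,T2.r1)
SC: 10 outcomes — {0/1/1 0/1/2 0/2/0 0/2/1 0/2/2 2/1/1 2/1/2 2/2/0 2/2/1 2/2/2}
claimed∖SC = {2/1/0}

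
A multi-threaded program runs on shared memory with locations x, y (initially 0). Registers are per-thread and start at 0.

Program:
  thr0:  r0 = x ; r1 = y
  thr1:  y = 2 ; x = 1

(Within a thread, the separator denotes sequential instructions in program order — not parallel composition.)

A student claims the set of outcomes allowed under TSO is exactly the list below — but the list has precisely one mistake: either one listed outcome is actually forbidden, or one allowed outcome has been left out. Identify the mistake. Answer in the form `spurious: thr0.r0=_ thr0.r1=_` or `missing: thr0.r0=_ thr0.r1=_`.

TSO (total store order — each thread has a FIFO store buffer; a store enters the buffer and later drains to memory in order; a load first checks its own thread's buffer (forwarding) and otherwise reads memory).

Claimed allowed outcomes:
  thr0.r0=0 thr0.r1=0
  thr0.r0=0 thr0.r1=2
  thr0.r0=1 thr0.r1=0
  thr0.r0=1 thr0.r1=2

spurious: thr0.r0=1 thr0.r1=0

outcome vector order: (thr0.r0,thr0.r1)
TSO (3): 0/0; 0/2; 1/2
claimed∖TSO = {1/0}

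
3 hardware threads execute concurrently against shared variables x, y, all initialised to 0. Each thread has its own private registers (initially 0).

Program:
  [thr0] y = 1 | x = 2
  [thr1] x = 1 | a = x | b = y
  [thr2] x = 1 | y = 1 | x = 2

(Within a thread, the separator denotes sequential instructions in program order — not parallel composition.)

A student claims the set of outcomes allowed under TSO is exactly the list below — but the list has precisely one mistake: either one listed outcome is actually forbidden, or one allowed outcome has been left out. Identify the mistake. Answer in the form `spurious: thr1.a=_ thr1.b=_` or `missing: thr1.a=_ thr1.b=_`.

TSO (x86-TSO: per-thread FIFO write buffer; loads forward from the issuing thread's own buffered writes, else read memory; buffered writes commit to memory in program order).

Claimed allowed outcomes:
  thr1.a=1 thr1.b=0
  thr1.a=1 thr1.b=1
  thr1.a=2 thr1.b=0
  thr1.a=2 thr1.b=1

outcome vector order: (thr1.a,thr1.b)
TSO: 3 outcomes — {(1,0) (1,1) (2,1)}
claimed∖TSO = {(2,0)}

spurious: thr1.a=2 thr1.b=0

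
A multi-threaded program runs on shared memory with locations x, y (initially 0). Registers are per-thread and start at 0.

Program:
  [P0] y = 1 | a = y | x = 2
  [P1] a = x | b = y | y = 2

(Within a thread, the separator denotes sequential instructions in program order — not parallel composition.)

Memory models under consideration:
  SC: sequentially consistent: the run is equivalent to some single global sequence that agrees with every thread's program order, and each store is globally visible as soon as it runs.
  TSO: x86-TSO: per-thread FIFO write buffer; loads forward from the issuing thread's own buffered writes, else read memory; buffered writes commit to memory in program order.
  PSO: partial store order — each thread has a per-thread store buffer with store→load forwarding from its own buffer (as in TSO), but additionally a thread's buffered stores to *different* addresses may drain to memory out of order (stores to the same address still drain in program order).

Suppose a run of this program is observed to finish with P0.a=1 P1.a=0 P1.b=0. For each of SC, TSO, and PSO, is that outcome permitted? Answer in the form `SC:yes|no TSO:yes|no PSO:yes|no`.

SC:yes TSO:yes PSO:yes

outcome vector order: (P0.a,P1.a,P1.b)
under SC → <1 0 0>, <1 0 1>, <1 2 1>, <2 0 0>, <2 0 1>
under TSO → <1 0 0>, <1 0 1>, <1 2 1>, <2 0 0>, <2 0 1>
under PSO → <1 0 0>, <1 0 1>, <1 2 0>, <1 2 1>, <2 0 0>, <2 0 1>
target <1 0 0> ∈ {SC,TSO,PSO}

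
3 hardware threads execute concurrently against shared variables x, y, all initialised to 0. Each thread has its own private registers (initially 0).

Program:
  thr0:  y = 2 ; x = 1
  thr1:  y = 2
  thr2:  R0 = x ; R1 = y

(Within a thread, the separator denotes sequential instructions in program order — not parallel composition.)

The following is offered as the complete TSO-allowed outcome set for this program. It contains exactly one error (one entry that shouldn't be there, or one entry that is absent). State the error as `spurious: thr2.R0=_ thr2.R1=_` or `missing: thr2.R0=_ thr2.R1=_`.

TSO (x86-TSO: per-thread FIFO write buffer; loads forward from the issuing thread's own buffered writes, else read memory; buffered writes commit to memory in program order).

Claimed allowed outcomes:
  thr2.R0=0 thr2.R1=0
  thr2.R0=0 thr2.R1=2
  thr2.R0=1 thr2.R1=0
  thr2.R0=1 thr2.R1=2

spurious: thr2.R0=1 thr2.R1=0

outcome vector order: (thr2.R0,thr2.R1)
[TSO] allowed = {<0 0>, <0 2>, <1 2>}
claimed∖TSO = {<1 0>}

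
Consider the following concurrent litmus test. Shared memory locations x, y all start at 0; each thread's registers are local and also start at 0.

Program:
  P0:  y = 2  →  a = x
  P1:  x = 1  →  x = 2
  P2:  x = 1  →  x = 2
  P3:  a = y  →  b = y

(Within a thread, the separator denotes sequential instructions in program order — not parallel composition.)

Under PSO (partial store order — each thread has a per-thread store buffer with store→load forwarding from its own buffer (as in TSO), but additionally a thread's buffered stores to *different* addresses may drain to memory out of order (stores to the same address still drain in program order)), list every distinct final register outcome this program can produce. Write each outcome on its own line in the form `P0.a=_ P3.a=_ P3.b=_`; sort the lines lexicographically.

outcome vector order: (P0.a,P3.a,P3.b)
|PSO outcomes| = 9

P0.a=0 P3.a=0 P3.b=0
P0.a=0 P3.a=0 P3.b=2
P0.a=0 P3.a=2 P3.b=2
P0.a=1 P3.a=0 P3.b=0
P0.a=1 P3.a=0 P3.b=2
P0.a=1 P3.a=2 P3.b=2
P0.a=2 P3.a=0 P3.b=0
P0.a=2 P3.a=0 P3.b=2
P0.a=2 P3.a=2 P3.b=2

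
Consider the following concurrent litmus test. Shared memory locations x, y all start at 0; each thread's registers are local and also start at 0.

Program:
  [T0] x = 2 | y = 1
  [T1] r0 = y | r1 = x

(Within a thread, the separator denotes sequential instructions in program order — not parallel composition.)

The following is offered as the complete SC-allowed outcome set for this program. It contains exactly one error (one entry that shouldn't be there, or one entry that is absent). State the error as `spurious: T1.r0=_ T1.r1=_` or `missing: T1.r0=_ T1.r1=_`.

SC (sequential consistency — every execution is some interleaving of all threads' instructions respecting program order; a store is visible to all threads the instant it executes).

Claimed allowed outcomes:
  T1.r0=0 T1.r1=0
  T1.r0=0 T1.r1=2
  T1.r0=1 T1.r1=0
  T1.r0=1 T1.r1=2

spurious: T1.r0=1 T1.r1=0

outcome vector order: (T1.r0,T1.r1)
[SC] allowed = {<0 0>, <0 2>, <1 2>}
claimed∖SC = {<1 0>}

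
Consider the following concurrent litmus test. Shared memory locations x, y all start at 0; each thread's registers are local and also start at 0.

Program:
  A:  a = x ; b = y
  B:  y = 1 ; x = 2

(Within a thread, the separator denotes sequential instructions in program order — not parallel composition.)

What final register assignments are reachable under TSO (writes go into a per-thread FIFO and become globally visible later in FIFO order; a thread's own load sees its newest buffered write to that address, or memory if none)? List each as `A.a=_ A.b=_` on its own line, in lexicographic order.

outcome vector order: (A.a,A.b)
|TSO outcomes| = 3

A.a=0 A.b=0
A.a=0 A.b=1
A.a=2 A.b=1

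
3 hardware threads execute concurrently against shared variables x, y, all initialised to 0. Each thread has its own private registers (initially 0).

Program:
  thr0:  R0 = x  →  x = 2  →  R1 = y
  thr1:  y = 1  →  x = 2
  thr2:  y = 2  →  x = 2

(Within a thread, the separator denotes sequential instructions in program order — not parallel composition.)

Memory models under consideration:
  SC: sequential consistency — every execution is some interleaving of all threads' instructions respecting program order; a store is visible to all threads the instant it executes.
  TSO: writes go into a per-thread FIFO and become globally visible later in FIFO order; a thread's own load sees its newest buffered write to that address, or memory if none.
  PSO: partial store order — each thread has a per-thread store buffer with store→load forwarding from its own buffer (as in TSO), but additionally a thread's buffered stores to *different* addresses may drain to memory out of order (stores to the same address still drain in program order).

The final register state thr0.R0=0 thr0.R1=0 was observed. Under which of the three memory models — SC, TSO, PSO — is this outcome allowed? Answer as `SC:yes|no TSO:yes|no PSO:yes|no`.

SC:yes TSO:yes PSO:yes

outcome vector order: (thr0.R0,thr0.R1)
SC: 5 outcomes — {<0 0>; <0 1>; <0 2>; <2 1>; <2 2>}
TSO: 5 outcomes — {<0 0>; <0 1>; <0 2>; <2 1>; <2 2>}
PSO: 6 outcomes — {<0 0>; <0 1>; <0 2>; <2 0>; <2 1>; <2 2>}
target <0 0> ∈ {SC,TSO,PSO}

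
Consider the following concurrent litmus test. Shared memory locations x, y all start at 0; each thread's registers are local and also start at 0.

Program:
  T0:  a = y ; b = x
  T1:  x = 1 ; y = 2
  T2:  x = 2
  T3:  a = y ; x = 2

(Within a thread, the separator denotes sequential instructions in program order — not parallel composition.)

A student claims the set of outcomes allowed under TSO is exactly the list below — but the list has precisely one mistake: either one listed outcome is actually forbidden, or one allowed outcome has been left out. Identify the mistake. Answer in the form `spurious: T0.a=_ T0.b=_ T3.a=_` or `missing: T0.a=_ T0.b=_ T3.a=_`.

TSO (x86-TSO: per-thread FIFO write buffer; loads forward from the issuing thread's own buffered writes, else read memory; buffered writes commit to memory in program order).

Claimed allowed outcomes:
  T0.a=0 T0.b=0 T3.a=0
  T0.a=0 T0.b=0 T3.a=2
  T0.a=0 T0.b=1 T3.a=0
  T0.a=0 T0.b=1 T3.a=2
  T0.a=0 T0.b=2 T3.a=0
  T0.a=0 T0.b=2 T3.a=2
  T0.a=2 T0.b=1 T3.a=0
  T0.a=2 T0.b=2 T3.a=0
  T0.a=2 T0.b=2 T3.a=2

missing: T0.a=2 T0.b=1 T3.a=2

outcome vector order: (T0.a,T0.b,T3.a)
TSO: 10 outcomes — {0/0/0; 0/0/2; 0/1/0; 0/1/2; 0/2/0; 0/2/2; 2/1/0; 2/1/2; 2/2/0; 2/2/2}
TSO∖claimed = {2/1/2}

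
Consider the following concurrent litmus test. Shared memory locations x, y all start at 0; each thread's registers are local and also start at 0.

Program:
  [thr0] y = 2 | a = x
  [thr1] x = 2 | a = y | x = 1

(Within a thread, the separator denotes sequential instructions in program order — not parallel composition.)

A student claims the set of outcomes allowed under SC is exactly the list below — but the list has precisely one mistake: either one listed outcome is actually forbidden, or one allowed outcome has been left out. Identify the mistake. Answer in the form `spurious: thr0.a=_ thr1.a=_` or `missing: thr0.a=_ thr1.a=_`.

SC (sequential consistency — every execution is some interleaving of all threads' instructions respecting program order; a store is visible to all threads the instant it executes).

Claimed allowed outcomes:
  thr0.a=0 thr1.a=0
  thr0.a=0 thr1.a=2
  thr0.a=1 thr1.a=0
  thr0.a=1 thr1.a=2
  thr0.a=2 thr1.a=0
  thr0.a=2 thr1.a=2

spurious: thr0.a=0 thr1.a=0

outcome vector order: (thr0.a,thr1.a)
SC (5): 02, 10, 12, 20, 22
claimed∖SC = {00}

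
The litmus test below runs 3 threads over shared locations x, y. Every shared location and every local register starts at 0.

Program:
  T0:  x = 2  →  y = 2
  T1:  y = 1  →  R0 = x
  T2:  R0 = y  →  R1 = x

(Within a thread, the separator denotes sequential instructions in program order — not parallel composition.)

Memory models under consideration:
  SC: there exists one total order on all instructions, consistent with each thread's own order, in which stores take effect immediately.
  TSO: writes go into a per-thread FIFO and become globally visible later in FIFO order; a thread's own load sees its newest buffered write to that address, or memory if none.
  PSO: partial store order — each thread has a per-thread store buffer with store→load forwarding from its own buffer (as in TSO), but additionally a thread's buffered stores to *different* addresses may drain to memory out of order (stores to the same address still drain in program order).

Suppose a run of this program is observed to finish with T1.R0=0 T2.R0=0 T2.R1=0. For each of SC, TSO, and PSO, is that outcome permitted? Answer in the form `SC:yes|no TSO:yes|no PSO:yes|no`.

outcome vector order: (T1.R0,T2.R0,T2.R1)
SC: 10 outcomes — {<0 0 0>; <0 0 2>; <0 1 0>; <0 1 2>; <0 2 2>; <2 0 0>; <2 0 2>; <2 1 0>; <2 1 2>; <2 2 2>}
TSO: 10 outcomes — {<0 0 0>; <0 0 2>; <0 1 0>; <0 1 2>; <0 2 2>; <2 0 0>; <2 0 2>; <2 1 0>; <2 1 2>; <2 2 2>}
PSO: 12 outcomes — {<0 0 0>; <0 0 2>; <0 1 0>; <0 1 2>; <0 2 0>; <0 2 2>; <2 0 0>; <2 0 2>; <2 1 0>; <2 1 2>; <2 2 0>; <2 2 2>}
target <0 0 0> ∈ {SC,TSO,PSO}

SC:yes TSO:yes PSO:yes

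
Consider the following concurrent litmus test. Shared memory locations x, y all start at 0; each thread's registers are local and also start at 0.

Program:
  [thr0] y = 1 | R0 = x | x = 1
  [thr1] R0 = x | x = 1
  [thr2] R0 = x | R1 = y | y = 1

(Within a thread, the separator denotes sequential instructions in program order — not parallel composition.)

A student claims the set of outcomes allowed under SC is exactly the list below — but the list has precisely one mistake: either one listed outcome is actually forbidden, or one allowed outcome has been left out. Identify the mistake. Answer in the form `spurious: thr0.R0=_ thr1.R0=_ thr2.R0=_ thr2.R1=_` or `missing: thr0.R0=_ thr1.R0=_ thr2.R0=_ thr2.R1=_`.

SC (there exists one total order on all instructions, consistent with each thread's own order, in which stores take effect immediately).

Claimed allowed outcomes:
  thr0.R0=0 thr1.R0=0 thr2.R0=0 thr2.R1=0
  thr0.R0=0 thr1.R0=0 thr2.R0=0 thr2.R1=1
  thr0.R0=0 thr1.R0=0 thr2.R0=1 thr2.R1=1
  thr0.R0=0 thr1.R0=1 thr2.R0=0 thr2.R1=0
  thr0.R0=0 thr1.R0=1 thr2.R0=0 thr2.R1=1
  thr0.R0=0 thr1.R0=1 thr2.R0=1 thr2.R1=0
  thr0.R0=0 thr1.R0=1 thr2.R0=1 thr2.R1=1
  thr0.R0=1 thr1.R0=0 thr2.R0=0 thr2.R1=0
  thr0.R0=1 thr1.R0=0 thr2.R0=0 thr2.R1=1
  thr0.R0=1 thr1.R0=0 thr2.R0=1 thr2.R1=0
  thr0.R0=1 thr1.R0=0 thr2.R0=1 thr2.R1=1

spurious: thr0.R0=0 thr1.R0=1 thr2.R0=1 thr2.R1=0

outcome vector order: (thr0.R0,thr1.R0,thr2.R0,thr2.R1)
[SC] allowed = {0/0/0/0 0/0/0/1 0/0/1/1 0/1/0/0 0/1/0/1 0/1/1/1 1/0/0/0 1/0/0/1 1/0/1/0 1/0/1/1}
claimed∖SC = {0/1/1/0}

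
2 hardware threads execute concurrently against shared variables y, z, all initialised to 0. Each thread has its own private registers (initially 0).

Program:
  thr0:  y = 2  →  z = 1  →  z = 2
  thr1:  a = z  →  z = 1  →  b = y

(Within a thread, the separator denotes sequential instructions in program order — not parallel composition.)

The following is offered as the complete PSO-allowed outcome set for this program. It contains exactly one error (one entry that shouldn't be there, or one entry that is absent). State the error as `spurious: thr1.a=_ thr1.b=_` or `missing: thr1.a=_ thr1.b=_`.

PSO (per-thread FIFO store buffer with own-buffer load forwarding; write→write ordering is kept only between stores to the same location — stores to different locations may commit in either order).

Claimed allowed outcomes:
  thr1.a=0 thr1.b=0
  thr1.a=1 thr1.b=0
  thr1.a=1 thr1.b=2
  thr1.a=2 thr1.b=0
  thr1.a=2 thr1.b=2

missing: thr1.a=0 thr1.b=2

outcome vector order: (thr1.a,thr1.b)
[PSO] allowed = {(0,0), (0,2), (1,0), (1,2), (2,0), (2,2)}
PSO∖claimed = {(0,2)}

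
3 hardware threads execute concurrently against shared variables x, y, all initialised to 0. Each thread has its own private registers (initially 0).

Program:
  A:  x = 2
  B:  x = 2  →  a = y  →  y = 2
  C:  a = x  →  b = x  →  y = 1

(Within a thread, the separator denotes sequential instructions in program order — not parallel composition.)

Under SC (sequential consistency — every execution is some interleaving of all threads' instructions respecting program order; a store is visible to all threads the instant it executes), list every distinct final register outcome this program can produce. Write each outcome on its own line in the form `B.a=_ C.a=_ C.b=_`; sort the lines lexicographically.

B.a=0 C.a=0 C.b=0
B.a=0 C.a=0 C.b=2
B.a=0 C.a=2 C.b=2
B.a=1 C.a=0 C.b=0
B.a=1 C.a=0 C.b=2
B.a=1 C.a=2 C.b=2

outcome vector order: (B.a,C.a,C.b)
|SC outcomes| = 6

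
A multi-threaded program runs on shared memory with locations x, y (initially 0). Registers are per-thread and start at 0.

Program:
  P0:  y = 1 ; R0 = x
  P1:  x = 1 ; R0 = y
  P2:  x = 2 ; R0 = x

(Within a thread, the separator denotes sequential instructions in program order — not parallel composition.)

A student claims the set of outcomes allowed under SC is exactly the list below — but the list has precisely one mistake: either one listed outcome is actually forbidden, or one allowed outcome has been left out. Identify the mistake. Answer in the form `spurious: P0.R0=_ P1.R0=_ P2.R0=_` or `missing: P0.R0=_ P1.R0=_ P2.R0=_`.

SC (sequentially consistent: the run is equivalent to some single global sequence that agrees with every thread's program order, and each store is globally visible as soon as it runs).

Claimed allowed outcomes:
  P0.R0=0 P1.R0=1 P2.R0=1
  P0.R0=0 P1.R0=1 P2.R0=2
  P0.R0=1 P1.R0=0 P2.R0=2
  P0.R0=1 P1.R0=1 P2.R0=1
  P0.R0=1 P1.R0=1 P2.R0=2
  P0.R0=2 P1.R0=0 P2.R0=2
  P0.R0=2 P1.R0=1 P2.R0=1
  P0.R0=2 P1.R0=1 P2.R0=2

missing: P0.R0=1 P1.R0=0 P2.R0=1

outcome vector order: (P0.R0,P1.R0,P2.R0)
SC: 9 outcomes — {011, 012, 101, 102, 111, 112, 202, 211, 212}
SC∖claimed = {101}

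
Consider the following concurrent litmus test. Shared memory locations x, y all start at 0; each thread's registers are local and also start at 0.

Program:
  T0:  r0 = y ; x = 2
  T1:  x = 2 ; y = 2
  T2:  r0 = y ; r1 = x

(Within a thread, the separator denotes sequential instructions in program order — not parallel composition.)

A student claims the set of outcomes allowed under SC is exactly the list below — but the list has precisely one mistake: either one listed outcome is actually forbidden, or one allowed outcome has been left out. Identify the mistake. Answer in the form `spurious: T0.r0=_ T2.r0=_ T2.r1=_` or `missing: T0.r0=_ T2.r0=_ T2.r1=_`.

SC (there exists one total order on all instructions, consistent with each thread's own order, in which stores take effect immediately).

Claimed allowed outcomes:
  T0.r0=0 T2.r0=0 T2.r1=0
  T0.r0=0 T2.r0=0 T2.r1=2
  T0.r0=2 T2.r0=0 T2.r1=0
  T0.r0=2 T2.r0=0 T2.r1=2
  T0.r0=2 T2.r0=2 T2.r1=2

missing: T0.r0=0 T2.r0=2 T2.r1=2

outcome vector order: (T0.r0,T2.r0,T2.r1)
under SC → (0,0,0), (0,0,2), (0,2,2), (2,0,0), (2,0,2), (2,2,2)
SC∖claimed = {(0,2,2)}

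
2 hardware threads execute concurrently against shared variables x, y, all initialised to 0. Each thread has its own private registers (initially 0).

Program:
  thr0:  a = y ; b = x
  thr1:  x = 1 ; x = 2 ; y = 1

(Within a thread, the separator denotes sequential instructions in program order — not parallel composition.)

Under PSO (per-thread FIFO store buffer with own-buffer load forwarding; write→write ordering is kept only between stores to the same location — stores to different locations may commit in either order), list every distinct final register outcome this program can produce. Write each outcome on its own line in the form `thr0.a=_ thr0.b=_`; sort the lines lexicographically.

thr0.a=0 thr0.b=0
thr0.a=0 thr0.b=1
thr0.a=0 thr0.b=2
thr0.a=1 thr0.b=0
thr0.a=1 thr0.b=1
thr0.a=1 thr0.b=2

outcome vector order: (thr0.a,thr0.b)
|PSO outcomes| = 6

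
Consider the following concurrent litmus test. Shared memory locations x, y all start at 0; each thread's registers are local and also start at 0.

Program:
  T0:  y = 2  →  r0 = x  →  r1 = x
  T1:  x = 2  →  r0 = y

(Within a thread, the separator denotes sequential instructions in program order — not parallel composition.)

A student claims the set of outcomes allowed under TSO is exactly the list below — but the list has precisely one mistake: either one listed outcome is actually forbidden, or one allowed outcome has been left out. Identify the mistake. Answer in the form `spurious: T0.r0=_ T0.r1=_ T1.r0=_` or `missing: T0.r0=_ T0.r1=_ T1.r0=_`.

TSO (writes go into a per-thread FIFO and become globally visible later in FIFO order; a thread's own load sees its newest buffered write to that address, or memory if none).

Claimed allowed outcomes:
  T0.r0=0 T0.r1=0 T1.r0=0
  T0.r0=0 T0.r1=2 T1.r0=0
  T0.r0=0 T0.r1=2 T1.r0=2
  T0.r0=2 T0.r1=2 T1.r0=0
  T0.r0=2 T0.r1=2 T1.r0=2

outcome vector order: (T0.r0,T0.r1,T1.r0)
TSO (6): (0,0,0) (0,0,2) (0,2,0) (0,2,2) (2,2,0) (2,2,2)
TSO∖claimed = {(0,0,2)}

missing: T0.r0=0 T0.r1=0 T1.r0=2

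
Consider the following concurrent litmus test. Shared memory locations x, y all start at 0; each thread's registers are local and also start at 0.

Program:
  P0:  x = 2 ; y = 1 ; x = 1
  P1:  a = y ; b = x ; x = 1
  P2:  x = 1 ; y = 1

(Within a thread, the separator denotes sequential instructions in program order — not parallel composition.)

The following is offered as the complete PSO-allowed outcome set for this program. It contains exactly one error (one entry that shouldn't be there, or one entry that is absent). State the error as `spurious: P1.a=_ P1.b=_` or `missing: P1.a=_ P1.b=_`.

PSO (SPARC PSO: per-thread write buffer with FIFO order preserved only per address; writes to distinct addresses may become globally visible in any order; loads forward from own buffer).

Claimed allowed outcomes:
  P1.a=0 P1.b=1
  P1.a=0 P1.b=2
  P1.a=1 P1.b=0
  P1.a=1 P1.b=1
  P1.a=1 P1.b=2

outcome vector order: (P1.a,P1.b)
[PSO] allowed = {0/0, 0/1, 0/2, 1/0, 1/1, 1/2}
PSO∖claimed = {0/0}

missing: P1.a=0 P1.b=0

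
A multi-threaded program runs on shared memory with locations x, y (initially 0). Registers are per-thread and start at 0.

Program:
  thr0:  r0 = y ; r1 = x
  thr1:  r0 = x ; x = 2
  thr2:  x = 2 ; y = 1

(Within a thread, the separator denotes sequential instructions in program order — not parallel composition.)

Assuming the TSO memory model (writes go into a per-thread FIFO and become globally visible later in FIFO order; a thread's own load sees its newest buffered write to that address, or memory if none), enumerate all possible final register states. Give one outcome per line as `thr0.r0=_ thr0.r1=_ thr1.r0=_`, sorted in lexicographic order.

outcome vector order: (thr0.r0,thr0.r1,thr1.r0)
|TSO outcomes| = 6

thr0.r0=0 thr0.r1=0 thr1.r0=0
thr0.r0=0 thr0.r1=0 thr1.r0=2
thr0.r0=0 thr0.r1=2 thr1.r0=0
thr0.r0=0 thr0.r1=2 thr1.r0=2
thr0.r0=1 thr0.r1=2 thr1.r0=0
thr0.r0=1 thr0.r1=2 thr1.r0=2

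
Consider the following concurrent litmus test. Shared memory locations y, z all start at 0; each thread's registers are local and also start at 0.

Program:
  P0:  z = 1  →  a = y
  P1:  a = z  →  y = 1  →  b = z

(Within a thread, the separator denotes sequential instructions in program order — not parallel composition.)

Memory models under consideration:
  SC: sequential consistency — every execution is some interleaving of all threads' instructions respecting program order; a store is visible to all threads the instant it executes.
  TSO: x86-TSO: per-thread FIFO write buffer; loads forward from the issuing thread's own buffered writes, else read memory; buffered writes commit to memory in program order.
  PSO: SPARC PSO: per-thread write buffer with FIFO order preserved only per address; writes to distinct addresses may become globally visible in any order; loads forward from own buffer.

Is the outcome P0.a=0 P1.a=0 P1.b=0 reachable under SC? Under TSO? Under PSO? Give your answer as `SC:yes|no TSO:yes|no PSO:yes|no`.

SC:no TSO:yes PSO:yes

outcome vector order: (P0.a,P1.a,P1.b)
SC: 5 outcomes — {(0,0,1), (0,1,1), (1,0,0), (1,0,1), (1,1,1)}
TSO: 6 outcomes — {(0,0,0), (0,0,1), (0,1,1), (1,0,0), (1,0,1), (1,1,1)}
PSO: 6 outcomes — {(0,0,0), (0,0,1), (0,1,1), (1,0,0), (1,0,1), (1,1,1)}
target (0,0,0) ∈ {TSO,PSO}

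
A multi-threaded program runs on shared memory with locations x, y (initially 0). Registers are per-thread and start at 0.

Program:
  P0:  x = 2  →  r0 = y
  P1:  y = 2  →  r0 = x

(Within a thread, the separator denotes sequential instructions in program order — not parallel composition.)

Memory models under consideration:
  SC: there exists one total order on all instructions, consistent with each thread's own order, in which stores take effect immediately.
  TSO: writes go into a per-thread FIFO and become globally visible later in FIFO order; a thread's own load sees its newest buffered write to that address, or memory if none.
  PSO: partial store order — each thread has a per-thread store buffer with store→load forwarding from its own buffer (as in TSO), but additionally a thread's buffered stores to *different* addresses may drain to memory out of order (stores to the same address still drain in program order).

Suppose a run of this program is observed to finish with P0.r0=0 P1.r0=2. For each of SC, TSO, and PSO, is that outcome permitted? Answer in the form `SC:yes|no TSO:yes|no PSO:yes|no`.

outcome vector order: (P0.r0,P1.r0)
SC (3): (0,2); (2,0); (2,2)
TSO (4): (0,0); (0,2); (2,0); (2,2)
PSO (4): (0,0); (0,2); (2,0); (2,2)
target (0,2) ∈ {SC,TSO,PSO}

SC:yes TSO:yes PSO:yes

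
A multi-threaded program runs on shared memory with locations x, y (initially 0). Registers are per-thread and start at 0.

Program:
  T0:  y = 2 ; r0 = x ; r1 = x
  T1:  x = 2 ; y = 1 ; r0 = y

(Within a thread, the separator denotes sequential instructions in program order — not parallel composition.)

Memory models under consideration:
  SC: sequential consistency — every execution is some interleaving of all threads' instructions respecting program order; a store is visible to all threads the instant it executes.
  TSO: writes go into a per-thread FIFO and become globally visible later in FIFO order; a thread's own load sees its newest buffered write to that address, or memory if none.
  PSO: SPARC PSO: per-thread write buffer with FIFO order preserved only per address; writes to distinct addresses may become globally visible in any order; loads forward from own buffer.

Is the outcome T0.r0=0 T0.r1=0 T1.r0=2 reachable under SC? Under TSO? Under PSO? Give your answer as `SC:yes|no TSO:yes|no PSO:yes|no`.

SC:no TSO:yes PSO:yes

outcome vector order: (T0.r0,T0.r1,T1.r0)
SC (4): 001, 021, 221, 222
TSO (6): 001, 002, 021, 022, 221, 222
PSO (6): 001, 002, 021, 022, 221, 222
target 002 ∈ {TSO,PSO}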